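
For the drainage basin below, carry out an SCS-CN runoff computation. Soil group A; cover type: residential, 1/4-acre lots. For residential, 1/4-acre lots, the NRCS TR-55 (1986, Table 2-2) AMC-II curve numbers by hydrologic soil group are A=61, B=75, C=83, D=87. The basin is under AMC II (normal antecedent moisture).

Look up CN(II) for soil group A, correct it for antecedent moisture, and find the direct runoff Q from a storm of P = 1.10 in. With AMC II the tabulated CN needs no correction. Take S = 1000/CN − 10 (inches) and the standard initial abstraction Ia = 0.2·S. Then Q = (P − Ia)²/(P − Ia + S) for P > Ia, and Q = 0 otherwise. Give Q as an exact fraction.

Q = 0 in ≈ 0.000 in

NRCS table: residential, 1/4-acre lots, soil group A → CN(II) = 61
CN(II) = 61; AMC II needs no correction.
Max retention: S = 1000/61 − 10 = 390/61 in (≈ 6.393 in)
Initial abstraction Ia = S/5 = (390/61)/5 = 78/61 ≈ 1.279 in
P = 1.100 ≤ Ia = 1.279 in: entire storm abstracted, Q = 0.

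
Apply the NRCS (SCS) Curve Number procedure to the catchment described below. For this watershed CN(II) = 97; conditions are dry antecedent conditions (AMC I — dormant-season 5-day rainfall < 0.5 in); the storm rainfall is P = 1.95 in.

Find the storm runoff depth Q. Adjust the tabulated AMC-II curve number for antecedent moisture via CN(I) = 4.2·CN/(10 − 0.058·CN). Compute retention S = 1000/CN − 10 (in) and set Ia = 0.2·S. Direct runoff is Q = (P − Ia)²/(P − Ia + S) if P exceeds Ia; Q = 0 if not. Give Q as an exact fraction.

Adjust CN=97 to AMC I: 4.2·97/(10 − 0.058·97) → (2037/5) ÷ (2187/500) = 67900/729 ≈ 93.141
Max retention: S = 1000/(67900/729) − 10 = 500/679 in (≈ 0.736 in)
Ia = 0.2S: 0.2·0.736 = 0.147 in (exactly 100/679)
Excess rainfall: 1.950 − 0.147 = 1.803 in; P > Ia so Q > 0
Q: (24481/13580)² ÷ (34481/13580) = 599319361/468251980 in (≈ 1.280 in)

Q = 599319361/468251980 in ≈ 1.280 in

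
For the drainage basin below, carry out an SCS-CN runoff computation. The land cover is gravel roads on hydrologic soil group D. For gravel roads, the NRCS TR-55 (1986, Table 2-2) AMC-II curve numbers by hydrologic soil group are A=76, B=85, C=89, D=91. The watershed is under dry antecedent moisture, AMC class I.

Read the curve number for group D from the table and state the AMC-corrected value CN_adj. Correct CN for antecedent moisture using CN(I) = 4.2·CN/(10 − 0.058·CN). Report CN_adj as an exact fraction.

CN_adj = 63700/787 ≈ 80.940

NRCS table: gravel roads, soil group D → CN(II) = 91
Adjust CN=91 to AMC I: 4.2·91/(10 − 0.058·91) → (1911/5) ÷ (2361/500) = 63700/787 ≈ 80.940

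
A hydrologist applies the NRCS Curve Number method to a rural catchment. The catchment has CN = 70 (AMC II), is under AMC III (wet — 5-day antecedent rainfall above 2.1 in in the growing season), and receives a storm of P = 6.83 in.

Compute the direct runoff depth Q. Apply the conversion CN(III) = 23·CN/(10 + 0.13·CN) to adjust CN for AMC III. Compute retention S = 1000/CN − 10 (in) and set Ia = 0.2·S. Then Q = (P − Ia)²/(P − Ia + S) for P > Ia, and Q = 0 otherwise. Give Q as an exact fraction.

Q = 10808305369/2156804300 in ≈ 5.011 in

Wet (AMC III): CN(III) = 23·70/(10 + 0.13·70) = 1610/(191/10) = 16100/191 ≈ 84.293
S = 1000/(16100/191) − 10 = 300/161 in ≈ 1.863 in
Ia = 0.2S: 0.2·1.863 = 0.373 in (exactly 60/161)
Since P=6.830 > Ia=0.373: effective rainfall P−Ia = 103963/16100 in
Q: (103963/16100)² ÷ (133963/16100) = 10808305369/2156804300 in (≈ 5.011 in)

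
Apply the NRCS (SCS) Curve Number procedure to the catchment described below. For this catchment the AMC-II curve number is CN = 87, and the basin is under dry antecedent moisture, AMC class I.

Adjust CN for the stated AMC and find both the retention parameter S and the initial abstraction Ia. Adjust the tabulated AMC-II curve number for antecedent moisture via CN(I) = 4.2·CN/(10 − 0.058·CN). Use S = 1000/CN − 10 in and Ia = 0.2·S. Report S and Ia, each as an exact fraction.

S = 6500/1827 in ≈ 3.558 in; Ia = 1300/1827 in ≈ 0.712 in

Dry (AMC I): CN(I) = 4.2·87/(10 − 0.058·87) = (1827/5)/(2477/500) = 182700/2477 ≈ 73.759
Max retention: S = 1000/(182700/2477) − 10 = 6500/1827 in (≈ 3.558 in)
Initial abstraction Ia = S/5 = (6500/1827)/5 = 1300/1827 ≈ 0.712 in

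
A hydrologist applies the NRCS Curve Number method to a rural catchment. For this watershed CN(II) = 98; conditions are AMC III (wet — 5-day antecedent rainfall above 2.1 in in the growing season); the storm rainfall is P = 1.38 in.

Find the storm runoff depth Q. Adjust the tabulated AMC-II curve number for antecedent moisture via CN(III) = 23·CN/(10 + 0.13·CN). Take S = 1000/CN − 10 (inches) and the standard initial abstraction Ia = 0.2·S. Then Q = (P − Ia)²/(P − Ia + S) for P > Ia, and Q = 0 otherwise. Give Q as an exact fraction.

CN(III) from CN(II)=98: (23·98)/(10 + 0.13·98) = 112700/1137 ≈ 99.120
Max retention: S = 1000/(112700/1137) − 10 = 100/1127 in (≈ 0.089 in)
Ia = 0.2·(100/1127) = 20/1127 in ≈ 0.018 in
Excess rainfall: 1.380 − 0.018 = 1.362 in; P > Ia so Q > 0
Q = (76763/56350)²/((76763/56350) + 100/1127) = (5892558169/3175322500)/(81763/56350) = 5892558169/4607345050 in ≈ 1.279 in

Q = 5892558169/4607345050 in ≈ 1.279 in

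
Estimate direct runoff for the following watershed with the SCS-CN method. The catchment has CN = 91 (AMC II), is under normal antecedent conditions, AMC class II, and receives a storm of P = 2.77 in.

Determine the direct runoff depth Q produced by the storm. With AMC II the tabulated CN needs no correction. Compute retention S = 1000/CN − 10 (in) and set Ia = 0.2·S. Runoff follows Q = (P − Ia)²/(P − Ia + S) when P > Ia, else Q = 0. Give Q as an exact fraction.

Q = 547887649/294903700 in ≈ 1.858 in

Average conditions: CN = 91 (no AMC adjustment).
Retention S: 1000/CN − 10 with CN=91.000 → S = 90/91 ≈ 0.989 in
Ia = 0.2S: 0.2·0.989 = 0.198 in (exactly 18/91)
Since P=2.770 > Ia=0.198: effective rainfall P−Ia = 23407/9100 in
Q: (23407/9100)² ÷ (32407/9100) = 547887649/294903700 in (≈ 1.858 in)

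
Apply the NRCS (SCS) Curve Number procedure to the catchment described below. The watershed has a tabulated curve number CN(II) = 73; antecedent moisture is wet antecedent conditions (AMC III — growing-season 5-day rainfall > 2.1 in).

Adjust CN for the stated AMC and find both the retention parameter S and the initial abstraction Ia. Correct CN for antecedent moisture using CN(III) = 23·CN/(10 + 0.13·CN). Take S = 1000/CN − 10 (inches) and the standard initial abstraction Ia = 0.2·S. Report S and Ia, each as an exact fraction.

Adjust CN=73 to AMC III: 23·73/(10 + 0.13·73) → 1679 ÷ (1949/100) = 167900/1949 ≈ 86.147
S = 1000/(167900/1949) − 10 = 2700/1679 in ≈ 1.608 in
Ia = 0.2·(2700/1679) = 540/1679 in ≈ 0.322 in

S = 2700/1679 in ≈ 1.608 in; Ia = 540/1679 in ≈ 0.322 in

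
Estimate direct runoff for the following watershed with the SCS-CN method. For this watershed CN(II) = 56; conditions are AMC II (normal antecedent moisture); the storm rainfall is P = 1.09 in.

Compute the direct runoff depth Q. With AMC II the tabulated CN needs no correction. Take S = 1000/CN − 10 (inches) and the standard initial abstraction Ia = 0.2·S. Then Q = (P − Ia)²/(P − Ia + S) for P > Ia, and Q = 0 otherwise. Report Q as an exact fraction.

Q = 0 in ≈ 0.000 in

AMC II — tabulated CN = 56 applies directly.
S = 1000/56 − 10 = 55/7 in ≈ 7.857 in
Ia = 0.2S: 0.2·7.857 = 1.571 in (exactly 11/7)
P = 1.090 ≤ Ia = 1.571 in: entire storm abstracted, Q = 0.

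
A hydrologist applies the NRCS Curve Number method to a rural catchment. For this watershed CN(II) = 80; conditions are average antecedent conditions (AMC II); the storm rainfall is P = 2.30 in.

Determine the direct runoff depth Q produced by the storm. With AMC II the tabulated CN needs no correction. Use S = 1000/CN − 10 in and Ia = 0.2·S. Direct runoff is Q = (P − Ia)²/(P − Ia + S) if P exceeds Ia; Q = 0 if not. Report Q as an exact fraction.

Q = 162/215 in ≈ 0.753 in

Average conditions: CN = 80 (no AMC adjustment).
S = 1000/80 − 10 = 5/2 in ≈ 2.500 in
Ia = 0.2·(5/2) = 1/2 in ≈ 0.500 in
Since P=2.300 > Ia=0.500: effective rainfall P−Ia = 9/5 in
Q = (9/5)²/((9/5) + 5/2) = (81/25)/(43/10) = 162/215 in ≈ 0.753 in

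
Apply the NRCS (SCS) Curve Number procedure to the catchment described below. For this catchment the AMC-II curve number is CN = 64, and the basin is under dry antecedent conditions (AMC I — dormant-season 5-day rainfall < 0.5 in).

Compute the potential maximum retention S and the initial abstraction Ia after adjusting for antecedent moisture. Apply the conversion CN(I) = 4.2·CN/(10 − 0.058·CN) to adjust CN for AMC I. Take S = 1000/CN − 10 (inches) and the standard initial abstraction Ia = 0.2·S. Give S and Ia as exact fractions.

Adjust CN=64 to AMC I: 4.2·64/(10 − 0.058·64) → (1344/5) ÷ (786/125) = 5600/131 ≈ 42.748
Max retention: S = 1000/(5600/131) − 10 = 375/28 in (≈ 13.393 in)
Initial abstraction Ia = S/5 = (375/28)/5 = 75/28 ≈ 2.679 in

S = 375/28 in ≈ 13.393 in; Ia = 75/28 in ≈ 2.679 in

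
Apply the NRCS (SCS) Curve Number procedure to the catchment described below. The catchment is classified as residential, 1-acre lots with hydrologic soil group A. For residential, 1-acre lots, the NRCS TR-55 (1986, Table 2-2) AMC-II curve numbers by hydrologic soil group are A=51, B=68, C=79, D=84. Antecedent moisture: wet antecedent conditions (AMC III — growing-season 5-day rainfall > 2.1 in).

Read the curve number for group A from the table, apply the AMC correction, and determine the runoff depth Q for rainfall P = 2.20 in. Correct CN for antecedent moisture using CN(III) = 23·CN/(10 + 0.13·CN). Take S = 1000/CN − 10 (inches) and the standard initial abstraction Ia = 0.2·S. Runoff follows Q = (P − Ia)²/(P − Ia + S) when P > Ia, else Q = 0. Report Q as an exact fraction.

Q = 64048009/190630095 in ≈ 0.336 in

NRCS table: residential, 1-acre lots, soil group A → CN(II) = 51
Wet (AMC III): CN(III) = 23·51/(10 + 0.13·51) = 1173/(1663/100) = 117300/1663 ≈ 70.535
Retention S: 1000/CN − 10 with CN=70.535 → S = 4900/1173 ≈ 4.177 in
Ia = 0.2S: 0.2·4.177 = 0.835 in (exactly 980/1173)
Excess rainfall: 2.200 − 0.835 = 1.365 in; P > Ia so Q > 0
Runoff Q = (P−Ia)²/(P−Ia+S) = (1.365)²/(1.365+4.177) = 64048009/190630095 ≈ 0.336 in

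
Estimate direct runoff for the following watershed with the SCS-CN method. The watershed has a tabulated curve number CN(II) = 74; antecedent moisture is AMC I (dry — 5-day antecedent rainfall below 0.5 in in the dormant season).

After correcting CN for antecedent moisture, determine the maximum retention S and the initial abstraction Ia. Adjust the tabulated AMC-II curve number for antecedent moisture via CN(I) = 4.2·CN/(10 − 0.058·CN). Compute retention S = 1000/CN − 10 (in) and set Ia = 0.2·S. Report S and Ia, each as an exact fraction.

CN(I) from CN(II)=74: (4.2·74)/(10 − 0.058·74) = 77700/1427 ≈ 54.450
Max retention: S = 1000/(77700/1427) − 10 = 6500/777 in (≈ 8.366 in)
Ia = 0.2·(6500/777) = 1300/777 in ≈ 1.673 in

S = 6500/777 in ≈ 8.366 in; Ia = 1300/777 in ≈ 1.673 in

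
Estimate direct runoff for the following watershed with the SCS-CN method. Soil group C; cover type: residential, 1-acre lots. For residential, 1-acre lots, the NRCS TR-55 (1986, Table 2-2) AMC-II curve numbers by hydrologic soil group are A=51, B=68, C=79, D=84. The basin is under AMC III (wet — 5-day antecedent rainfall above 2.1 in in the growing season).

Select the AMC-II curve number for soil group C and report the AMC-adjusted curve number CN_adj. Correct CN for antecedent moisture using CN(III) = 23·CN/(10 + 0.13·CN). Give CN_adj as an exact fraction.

CN_adj = 181700/2027 ≈ 89.640

NRCS table: residential, 1-acre lots, soil group C → CN(II) = 79
Adjust CN=79 to AMC III: 23·79/(10 + 0.13·79) → 1817 ÷ (2027/100) = 181700/2027 ≈ 89.640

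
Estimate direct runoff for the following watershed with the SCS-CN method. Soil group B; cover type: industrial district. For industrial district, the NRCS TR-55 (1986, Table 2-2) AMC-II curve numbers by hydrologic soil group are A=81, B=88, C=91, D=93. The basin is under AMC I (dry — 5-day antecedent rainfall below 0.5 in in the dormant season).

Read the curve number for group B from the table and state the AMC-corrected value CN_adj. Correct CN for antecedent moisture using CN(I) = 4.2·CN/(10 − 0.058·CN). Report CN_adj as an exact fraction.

NRCS table: industrial district, soil group B → CN(II) = 88
Adjust CN=88 to AMC I: 4.2·88/(10 − 0.058·88) → (1848/5) ÷ (612/125) = 3850/51 ≈ 75.490

CN_adj = 3850/51 ≈ 75.490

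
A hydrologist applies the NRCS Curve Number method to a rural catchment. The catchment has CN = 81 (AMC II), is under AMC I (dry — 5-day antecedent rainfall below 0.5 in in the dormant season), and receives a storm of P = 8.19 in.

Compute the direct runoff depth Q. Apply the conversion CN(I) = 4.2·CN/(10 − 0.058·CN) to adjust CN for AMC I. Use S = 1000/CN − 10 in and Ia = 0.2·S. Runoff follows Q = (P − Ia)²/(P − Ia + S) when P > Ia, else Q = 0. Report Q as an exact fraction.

Adjust CN=81 to AMC I: 4.2·81/(10 − 0.058·81) → (1701/5) ÷ (2651/500) = 170100/2651 ≈ 64.164
Retention S: 1000/CN − 10 with CN=64.164 → S = 9500/1701 ≈ 5.585 in
Ia = 0.2S: 0.2·5.585 = 1.117 in (exactly 1900/1701)
Since P=8.190 > Ia=1.117: effective rainfall P−Ia = 1203119/170100 in
Runoff Q = (P−Ia)²/(P−Ia+S) = (7.073)²/(7.073+5.585) = 1447495328161/366245541900 ≈ 3.952 in

Q = 1447495328161/366245541900 in ≈ 3.952 in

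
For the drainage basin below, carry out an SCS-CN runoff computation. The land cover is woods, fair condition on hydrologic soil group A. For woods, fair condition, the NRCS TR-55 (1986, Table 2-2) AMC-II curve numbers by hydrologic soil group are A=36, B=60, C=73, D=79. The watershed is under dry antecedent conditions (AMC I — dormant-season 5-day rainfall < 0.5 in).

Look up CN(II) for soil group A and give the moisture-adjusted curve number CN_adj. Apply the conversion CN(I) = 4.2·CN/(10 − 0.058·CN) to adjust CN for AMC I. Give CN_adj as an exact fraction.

CN_adj = 18900/989 ≈ 19.110

NRCS table: woods, fair condition, soil group A → CN(II) = 36
CN(I) from CN(II)=36: (4.2·36)/(10 − 0.058·36) = 18900/989 ≈ 19.110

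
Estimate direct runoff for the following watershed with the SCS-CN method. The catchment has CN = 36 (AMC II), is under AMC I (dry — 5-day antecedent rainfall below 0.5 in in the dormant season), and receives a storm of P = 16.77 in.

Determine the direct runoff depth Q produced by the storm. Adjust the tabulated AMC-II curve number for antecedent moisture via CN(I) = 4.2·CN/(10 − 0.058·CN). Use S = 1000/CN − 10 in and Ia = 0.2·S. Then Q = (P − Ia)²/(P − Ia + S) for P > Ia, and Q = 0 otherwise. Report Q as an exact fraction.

Q = 24634244209/18086411700 in ≈ 1.362 in

CN(I) from CN(II)=36: (4.2·36)/(10 − 0.058·36) = 18900/989 ≈ 19.110
S = 1000/(18900/989) − 10 = 8000/189 in ≈ 42.328 in
Initial abstraction Ia = S/5 = (8000/189)/5 = 1600/189 ≈ 8.466 in
Since P=16.770 > Ia=8.466: effective rainfall P−Ia = 156953/18900 in
Q: (156953/18900)² ÷ (956953/18900) = 24634244209/18086411700 in (≈ 1.362 in)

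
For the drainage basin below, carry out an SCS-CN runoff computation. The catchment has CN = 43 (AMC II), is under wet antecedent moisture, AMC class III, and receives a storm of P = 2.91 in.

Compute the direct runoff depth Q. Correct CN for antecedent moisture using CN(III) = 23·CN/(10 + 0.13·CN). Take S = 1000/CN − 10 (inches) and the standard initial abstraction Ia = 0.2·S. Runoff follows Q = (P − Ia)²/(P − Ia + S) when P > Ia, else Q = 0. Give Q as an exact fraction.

Q = 10068697467/24520573700 in ≈ 0.411 in

Wet (AMC III): CN(III) = 23·43/(10 + 0.13·43) = 989/(1559/100) = 98900/1559 ≈ 63.438
Retention S: 1000/CN − 10 with CN=63.438 → S = 5700/989 ≈ 5.763 in
Ia = 0.2·(5700/989) = 1140/989 in ≈ 1.153 in
Excess rainfall: 2.910 − 1.153 = 1.757 in; P > Ia so Q > 0
Q = (173799/98900)²/((173799/98900) + 5700/989) = (30206092401/9781210000)/(743799/98900) = 10068697467/24520573700 in ≈ 0.411 in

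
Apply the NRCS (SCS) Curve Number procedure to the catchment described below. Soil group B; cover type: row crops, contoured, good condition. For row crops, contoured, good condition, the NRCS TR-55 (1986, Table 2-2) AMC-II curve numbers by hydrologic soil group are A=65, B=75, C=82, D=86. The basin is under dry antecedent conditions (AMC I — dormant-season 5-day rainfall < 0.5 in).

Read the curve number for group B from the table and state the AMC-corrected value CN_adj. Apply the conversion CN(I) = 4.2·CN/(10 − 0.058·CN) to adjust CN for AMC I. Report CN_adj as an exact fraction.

CN_adj = 6300/113 ≈ 55.752

NRCS table: row crops, contoured, good condition, soil group B → CN(II) = 75
Dry (AMC I): CN(I) = 4.2·75/(10 − 0.058·75) = 315/(113/20) = 6300/113 ≈ 55.752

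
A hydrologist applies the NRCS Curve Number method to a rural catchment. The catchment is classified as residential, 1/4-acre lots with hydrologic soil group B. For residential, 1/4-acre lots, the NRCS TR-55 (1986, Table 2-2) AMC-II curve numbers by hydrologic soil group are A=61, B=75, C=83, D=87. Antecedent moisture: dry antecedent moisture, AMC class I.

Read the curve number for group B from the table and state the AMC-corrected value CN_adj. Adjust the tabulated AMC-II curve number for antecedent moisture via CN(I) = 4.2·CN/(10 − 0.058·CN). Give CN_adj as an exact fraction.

NRCS table: residential, 1/4-acre lots, soil group B → CN(II) = 75
CN(I) from CN(II)=75: (4.2·75)/(10 − 0.058·75) = 6300/113 ≈ 55.752

CN_adj = 6300/113 ≈ 55.752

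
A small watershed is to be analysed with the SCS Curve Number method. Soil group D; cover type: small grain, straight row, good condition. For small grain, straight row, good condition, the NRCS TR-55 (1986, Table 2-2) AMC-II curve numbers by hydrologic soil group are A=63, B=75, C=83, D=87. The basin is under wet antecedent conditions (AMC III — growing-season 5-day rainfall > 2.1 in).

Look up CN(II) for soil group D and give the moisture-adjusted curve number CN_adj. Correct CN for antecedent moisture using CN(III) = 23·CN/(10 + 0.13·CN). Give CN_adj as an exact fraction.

NRCS table: small grain, straight row, good condition, soil group D → CN(II) = 87
CN(III) from CN(II)=87: (23·87)/(10 + 0.13·87) = 200100/2131 ≈ 93.900

CN_adj = 200100/2131 ≈ 93.900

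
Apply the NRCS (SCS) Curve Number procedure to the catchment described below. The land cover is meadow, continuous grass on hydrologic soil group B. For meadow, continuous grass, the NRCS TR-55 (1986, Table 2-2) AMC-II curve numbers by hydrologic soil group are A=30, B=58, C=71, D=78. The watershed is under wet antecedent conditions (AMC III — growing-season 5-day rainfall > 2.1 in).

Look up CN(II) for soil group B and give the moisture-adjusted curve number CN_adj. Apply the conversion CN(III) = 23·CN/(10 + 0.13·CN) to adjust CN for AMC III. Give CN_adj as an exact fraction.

NRCS table: meadow, continuous grass, soil group B → CN(II) = 58
Wet (AMC III): CN(III) = 23·58/(10 + 0.13·58) = 1334/(877/50) = 66700/877 ≈ 76.055

CN_adj = 66700/877 ≈ 76.055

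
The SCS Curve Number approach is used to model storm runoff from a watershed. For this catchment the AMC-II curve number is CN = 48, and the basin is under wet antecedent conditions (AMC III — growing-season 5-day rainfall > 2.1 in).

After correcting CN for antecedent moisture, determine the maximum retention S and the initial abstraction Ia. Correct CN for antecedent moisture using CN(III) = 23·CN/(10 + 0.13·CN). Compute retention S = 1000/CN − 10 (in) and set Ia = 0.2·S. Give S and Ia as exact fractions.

S = 325/69 in ≈ 4.710 in; Ia = 65/69 in ≈ 0.942 in

Adjust CN=48 to AMC III: 23·48/(10 + 0.13·48) → 1104 ÷ (406/25) = 13800/203 ≈ 67.980
Retention S: 1000/CN − 10 with CN=67.980 → S = 325/69 ≈ 4.710 in
Ia = 0.2·(325/69) = 65/69 in ≈ 0.942 in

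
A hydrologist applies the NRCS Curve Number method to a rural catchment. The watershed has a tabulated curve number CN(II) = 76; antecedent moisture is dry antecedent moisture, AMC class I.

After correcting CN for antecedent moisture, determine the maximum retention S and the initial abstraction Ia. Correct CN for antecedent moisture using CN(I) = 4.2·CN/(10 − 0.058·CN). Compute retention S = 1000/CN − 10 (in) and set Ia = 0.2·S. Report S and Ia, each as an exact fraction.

S = 1000/133 in ≈ 7.519 in; Ia = 200/133 in ≈ 1.504 in

CN(I) from CN(II)=76: (4.2·76)/(10 − 0.058·76) = 13300/233 ≈ 57.082
Max retention: S = 1000/(13300/233) − 10 = 1000/133 in (≈ 7.519 in)
Ia = 0.2S: 0.2·7.519 = 1.504 in (exactly 200/133)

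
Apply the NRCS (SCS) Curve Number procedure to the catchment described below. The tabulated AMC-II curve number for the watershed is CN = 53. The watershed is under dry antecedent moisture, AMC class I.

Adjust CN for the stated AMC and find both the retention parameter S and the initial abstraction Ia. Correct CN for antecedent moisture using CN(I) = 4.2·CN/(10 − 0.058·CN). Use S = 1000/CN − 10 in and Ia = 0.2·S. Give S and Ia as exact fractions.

S = 23500/1113 in ≈ 21.114 in; Ia = 4700/1113 in ≈ 4.223 in

Dry (AMC I): CN(I) = 4.2·53/(10 − 0.058·53) = (1113/5)/(3463/500) = 111300/3463 ≈ 32.140
S = 1000/(111300/3463) − 10 = 23500/1113 in ≈ 21.114 in
Ia = 0.2·(23500/1113) = 4700/1113 in ≈ 4.223 in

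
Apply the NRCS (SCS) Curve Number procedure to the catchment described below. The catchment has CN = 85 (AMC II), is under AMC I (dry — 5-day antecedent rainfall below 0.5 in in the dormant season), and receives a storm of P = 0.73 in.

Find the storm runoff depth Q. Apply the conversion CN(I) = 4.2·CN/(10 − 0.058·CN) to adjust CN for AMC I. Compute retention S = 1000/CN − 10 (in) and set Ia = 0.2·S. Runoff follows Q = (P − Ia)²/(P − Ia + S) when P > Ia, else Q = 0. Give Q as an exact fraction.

Q = 0 in ≈ 0.000 in

Adjust CN=85 to AMC I: 4.2·85/(10 − 0.058·85) → 357 ÷ (507/100) = 11900/169 ≈ 70.414
Max retention: S = 1000/(11900/169) − 10 = 500/119 in (≈ 4.202 in)
Initial abstraction Ia = S/5 = (500/119)/5 = 100/119 ≈ 0.840 in
P = 0.730 ≤ Ia = 0.840 in: entire storm abstracted, Q = 0.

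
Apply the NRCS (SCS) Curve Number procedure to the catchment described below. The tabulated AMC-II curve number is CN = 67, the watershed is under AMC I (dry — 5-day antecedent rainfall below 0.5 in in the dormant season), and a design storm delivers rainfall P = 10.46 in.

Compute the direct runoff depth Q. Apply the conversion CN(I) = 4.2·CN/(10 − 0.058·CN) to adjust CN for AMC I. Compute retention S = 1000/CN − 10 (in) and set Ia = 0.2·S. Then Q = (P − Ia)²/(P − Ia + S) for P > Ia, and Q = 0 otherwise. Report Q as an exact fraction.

Dry (AMC I): CN(I) = 4.2·67/(10 − 0.058·67) = (1407/5)/(3057/500) = 46900/1019 ≈ 46.026
S = 1000/(46900/1019) − 10 = 5500/469 in ≈ 11.727 in
Initial abstraction Ia = S/5 = (5500/469)/5 = 1100/469 ≈ 2.345 in
Since P=10.460 > Ia=2.345: effective rainfall P−Ia = 190287/23450 in
Q: (190287/23450)² ÷ (465287/23450) = 36209142369/10910980150 in (≈ 3.319 in)

Q = 36209142369/10910980150 in ≈ 3.319 in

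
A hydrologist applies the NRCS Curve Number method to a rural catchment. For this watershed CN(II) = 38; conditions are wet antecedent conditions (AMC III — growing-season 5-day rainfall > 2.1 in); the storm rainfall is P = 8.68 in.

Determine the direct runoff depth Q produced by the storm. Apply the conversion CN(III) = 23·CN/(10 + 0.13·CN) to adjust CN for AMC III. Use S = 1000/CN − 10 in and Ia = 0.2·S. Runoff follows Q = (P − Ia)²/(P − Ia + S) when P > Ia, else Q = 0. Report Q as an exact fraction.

Adjust CN=38 to AMC III: 23·38/(10 + 0.13·38) → 874 ÷ (747/50) = 43700/747 ≈ 58.501
Retention S: 1000/CN − 10 with CN=58.501 → S = 3100/437 ≈ 7.094 in
Ia = 0.2S: 0.2·7.094 = 1.419 in (exactly 620/437)
Excess rainfall: 8.680 − 1.419 = 7.261 in; P > Ia so Q > 0
Runoff Q = (P−Ia)²/(P−Ia+S) = (7.261)²/(7.261+7.094) = 203002911/55269575 ≈ 3.673 in

Q = 203002911/55269575 in ≈ 3.673 in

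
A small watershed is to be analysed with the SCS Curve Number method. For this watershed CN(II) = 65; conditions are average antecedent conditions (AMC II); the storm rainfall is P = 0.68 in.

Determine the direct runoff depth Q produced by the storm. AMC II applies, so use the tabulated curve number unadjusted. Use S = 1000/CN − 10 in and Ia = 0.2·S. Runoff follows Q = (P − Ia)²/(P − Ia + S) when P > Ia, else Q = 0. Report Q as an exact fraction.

CN(II) = 65; AMC II needs no correction.
Retention S: 1000/CN − 10 with CN=65.000 → S = 70/13 ≈ 5.385 in
Initial abstraction Ia = S/5 = (70/13)/5 = 14/13 ≈ 1.077 in
P = 0.680 ≤ Ia = 1.077 in: entire storm abstracted, Q = 0.

Q = 0 in ≈ 0.000 in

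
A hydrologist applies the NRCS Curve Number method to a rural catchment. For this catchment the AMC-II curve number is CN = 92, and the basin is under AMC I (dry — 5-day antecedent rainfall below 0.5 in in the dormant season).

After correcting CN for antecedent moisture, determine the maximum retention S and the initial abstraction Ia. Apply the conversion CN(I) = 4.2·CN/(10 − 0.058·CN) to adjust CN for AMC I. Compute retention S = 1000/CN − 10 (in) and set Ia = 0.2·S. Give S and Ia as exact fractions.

S = 1000/483 in ≈ 2.070 in; Ia = 200/483 in ≈ 0.414 in

Dry (AMC I): CN(I) = 4.2·92/(10 − 0.058·92) = (1932/5)/(583/125) = 48300/583 ≈ 82.847
Max retention: S = 1000/(48300/583) − 10 = 1000/483 in (≈ 2.070 in)
Ia = 0.2·(1000/483) = 200/483 in ≈ 0.414 in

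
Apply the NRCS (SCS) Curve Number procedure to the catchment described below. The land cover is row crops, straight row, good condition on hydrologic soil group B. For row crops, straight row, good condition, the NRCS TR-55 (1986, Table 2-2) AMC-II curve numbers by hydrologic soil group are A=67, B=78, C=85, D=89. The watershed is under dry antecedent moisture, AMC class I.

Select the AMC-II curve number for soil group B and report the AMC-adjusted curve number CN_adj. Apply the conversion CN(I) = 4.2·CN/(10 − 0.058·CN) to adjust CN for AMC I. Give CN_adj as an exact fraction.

NRCS table: row crops, straight row, good condition, soil group B → CN(II) = 78
Adjust CN=78 to AMC I: 4.2·78/(10 − 0.058·78) → (1638/5) ÷ (1369/250) = 81900/1369 ≈ 59.825

CN_adj = 81900/1369 ≈ 59.825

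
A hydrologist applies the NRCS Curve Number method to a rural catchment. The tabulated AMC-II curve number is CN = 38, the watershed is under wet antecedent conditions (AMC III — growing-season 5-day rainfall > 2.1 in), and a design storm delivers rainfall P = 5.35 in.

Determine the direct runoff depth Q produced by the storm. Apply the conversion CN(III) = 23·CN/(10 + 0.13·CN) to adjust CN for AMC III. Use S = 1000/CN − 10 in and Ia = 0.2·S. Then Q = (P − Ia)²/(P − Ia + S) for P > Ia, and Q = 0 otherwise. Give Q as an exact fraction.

Q = 1180540881/842177660 in ≈ 1.402 in

Adjust CN=38 to AMC III: 23·38/(10 + 0.13·38) → 874 ÷ (747/50) = 43700/747 ≈ 58.501
Retention S: 1000/CN − 10 with CN=58.501 → S = 3100/437 ≈ 7.094 in
Ia = 0.2·(3100/437) = 620/437 in ≈ 1.419 in
Since P=5.350 > Ia=1.419: effective rainfall P−Ia = 34359/8740 in
Runoff Q = (P−Ia)²/(P−Ia+S) = (3.931)²/(3.931+7.094) = 1180540881/842177660 ≈ 1.402 in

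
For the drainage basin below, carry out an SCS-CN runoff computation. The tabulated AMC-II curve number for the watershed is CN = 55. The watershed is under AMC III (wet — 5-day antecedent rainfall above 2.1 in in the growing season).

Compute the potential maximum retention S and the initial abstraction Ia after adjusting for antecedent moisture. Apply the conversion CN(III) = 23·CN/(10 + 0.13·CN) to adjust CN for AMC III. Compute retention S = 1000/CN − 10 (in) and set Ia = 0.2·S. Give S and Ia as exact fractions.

S = 900/253 in ≈ 3.557 in; Ia = 180/253 in ≈ 0.711 in

Wet (AMC III): CN(III) = 23·55/(10 + 0.13·55) = 1265/(343/20) = 25300/343 ≈ 73.761
Retention S: 1000/CN − 10 with CN=73.761 → S = 900/253 ≈ 3.557 in
Initial abstraction Ia = S/5 = (900/253)/5 = 180/253 ≈ 0.711 in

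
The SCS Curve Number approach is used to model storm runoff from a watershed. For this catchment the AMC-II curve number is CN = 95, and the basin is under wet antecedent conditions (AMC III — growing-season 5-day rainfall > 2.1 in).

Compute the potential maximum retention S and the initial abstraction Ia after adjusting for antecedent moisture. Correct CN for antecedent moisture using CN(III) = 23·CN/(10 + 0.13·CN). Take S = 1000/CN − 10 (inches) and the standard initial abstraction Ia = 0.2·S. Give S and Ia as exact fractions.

S = 100/437 in ≈ 0.229 in; Ia = 20/437 in ≈ 0.046 in

Adjust CN=95 to AMC III: 23·95/(10 + 0.13·95) → 2185 ÷ (447/20) = 43700/447 ≈ 97.763
Retention S: 1000/CN − 10 with CN=97.763 → S = 100/437 ≈ 0.229 in
Ia = 0.2·(100/437) = 20/437 in ≈ 0.046 in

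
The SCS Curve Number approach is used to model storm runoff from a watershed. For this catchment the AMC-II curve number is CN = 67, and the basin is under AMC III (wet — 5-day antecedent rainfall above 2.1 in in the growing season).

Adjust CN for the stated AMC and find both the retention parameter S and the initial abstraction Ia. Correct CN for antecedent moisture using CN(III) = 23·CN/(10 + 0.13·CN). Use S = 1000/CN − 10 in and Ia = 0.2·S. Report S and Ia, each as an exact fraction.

S = 3300/1541 in ≈ 2.141 in; Ia = 660/1541 in ≈ 0.428 in

CN(III) from CN(II)=67: (23·67)/(10 + 0.13·67) = 154100/1871 ≈ 82.362
Max retention: S = 1000/(154100/1871) − 10 = 3300/1541 in (≈ 2.141 in)
Ia = 0.2·(3300/1541) = 660/1541 in ≈ 0.428 in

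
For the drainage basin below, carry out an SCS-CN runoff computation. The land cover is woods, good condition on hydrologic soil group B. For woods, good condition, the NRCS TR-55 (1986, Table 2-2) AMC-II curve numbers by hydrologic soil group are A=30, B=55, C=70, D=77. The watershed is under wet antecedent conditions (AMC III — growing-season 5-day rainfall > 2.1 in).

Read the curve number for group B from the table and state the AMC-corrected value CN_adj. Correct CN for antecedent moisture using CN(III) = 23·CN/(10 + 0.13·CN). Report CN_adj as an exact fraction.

NRCS table: woods, good condition, soil group B → CN(II) = 55
Wet (AMC III): CN(III) = 23·55/(10 + 0.13·55) = 1265/(343/20) = 25300/343 ≈ 73.761

CN_adj = 25300/343 ≈ 73.761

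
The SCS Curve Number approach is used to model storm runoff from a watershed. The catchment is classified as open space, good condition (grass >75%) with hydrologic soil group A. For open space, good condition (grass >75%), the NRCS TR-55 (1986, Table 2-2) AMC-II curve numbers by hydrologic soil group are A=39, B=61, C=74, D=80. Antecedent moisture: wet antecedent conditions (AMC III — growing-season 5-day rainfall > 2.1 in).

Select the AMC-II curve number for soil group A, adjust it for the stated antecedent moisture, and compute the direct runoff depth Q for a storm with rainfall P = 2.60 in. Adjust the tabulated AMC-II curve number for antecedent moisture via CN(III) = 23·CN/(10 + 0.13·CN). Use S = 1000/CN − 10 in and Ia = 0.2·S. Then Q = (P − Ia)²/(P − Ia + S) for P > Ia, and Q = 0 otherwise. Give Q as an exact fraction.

Q = 30924721/161733585 in ≈ 0.191 in

NRCS table: open space, good condition (grass >75%), soil group A → CN(II) = 39
CN(III) from CN(II)=39: (23·39)/(10 + 0.13·39) = 89700/1507 ≈ 59.522
Max retention: S = 1000/(89700/1507) − 10 = 6100/897 in (≈ 6.800 in)
Initial abstraction Ia = S/5 = (6100/897)/5 = 1220/897 ≈ 1.360 in
P − Ia = 2.600 − 1.360 = 5561/4485 ≈ 1.240 in (> 0, runoff occurs)
Q = (5561/4485)²/((5561/4485) + 6100/897) = (30924721/20115225)/(36061/4485) = 30924721/161733585 in ≈ 0.191 in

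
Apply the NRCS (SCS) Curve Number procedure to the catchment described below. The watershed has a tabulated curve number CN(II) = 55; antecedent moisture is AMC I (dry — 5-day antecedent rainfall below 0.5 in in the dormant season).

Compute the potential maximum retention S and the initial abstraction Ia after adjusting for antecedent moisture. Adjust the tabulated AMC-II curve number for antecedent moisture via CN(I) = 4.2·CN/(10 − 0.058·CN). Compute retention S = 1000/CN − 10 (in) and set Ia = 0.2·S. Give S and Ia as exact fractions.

S = 1500/77 in ≈ 19.481 in; Ia = 300/77 in ≈ 3.896 in

Adjust CN=55 to AMC I: 4.2·55/(10 − 0.058·55) → 231 ÷ (681/100) = 7700/227 ≈ 33.921
Max retention: S = 1000/(7700/227) − 10 = 1500/77 in (≈ 19.481 in)
Ia = 0.2·(1500/77) = 300/77 in ≈ 3.896 in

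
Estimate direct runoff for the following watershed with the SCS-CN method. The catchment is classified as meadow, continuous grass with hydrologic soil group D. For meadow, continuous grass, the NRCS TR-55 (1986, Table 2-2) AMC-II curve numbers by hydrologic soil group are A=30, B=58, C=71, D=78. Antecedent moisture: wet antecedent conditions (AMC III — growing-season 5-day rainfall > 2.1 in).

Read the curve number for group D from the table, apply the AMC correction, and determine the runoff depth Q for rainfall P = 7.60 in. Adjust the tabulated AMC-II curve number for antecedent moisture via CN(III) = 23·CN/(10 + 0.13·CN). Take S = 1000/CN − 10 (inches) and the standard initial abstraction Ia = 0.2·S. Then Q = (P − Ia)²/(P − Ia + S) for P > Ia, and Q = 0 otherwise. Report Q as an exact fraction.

Q = 544038098/86304855 in ≈ 6.304 in

NRCS table: meadow, continuous grass, soil group D → CN(II) = 78
Wet (AMC III): CN(III) = 23·78/(10 + 0.13·78) = 1794/(1007/50) = 89700/1007 ≈ 89.076
Max retention: S = 1000/(89700/1007) − 10 = 1100/897 in (≈ 1.226 in)
Ia = 0.2S: 0.2·1.226 = 0.245 in (exactly 220/897)
Since P=7.600 > Ia=0.245: effective rainfall P−Ia = 32986/4485 in
Runoff Q = (P−Ia)²/(P−Ia+S) = (7.355)²/(7.355+1.226) = 544038098/86304855 ≈ 6.304 in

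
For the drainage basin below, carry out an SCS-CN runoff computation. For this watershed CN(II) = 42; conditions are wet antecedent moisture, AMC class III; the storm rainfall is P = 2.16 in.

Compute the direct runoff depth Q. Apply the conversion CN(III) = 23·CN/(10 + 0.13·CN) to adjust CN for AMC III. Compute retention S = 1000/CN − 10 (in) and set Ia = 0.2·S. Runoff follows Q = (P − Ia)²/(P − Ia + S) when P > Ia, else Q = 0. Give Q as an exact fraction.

Q = 67071362/507645075 in ≈ 0.132 in

CN(III) from CN(II)=42: (23·42)/(10 + 0.13·42) = 48300/773 ≈ 62.484
Retention S: 1000/CN − 10 with CN=62.484 → S = 2900/483 ≈ 6.004 in
Initial abstraction Ia = S/5 = (2900/483)/5 = 580/483 ≈ 1.201 in
Excess rainfall: 2.160 − 1.201 = 0.959 in; P > Ia so Q > 0
Runoff Q = (P−Ia)²/(P−Ia+S) = (0.959)²/(0.959+6.004) = 67071362/507645075 ≈ 0.132 in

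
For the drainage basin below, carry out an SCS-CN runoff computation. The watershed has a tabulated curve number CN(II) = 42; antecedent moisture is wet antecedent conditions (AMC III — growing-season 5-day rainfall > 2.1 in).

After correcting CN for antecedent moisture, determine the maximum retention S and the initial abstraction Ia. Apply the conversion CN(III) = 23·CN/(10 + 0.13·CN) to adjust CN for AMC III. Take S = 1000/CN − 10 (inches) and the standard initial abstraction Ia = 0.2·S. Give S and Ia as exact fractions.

S = 2900/483 in ≈ 6.004 in; Ia = 580/483 in ≈ 1.201 in

Wet (AMC III): CN(III) = 23·42/(10 + 0.13·42) = 966/(773/50) = 48300/773 ≈ 62.484
Max retention: S = 1000/(48300/773) − 10 = 2900/483 in (≈ 6.004 in)
Ia = 0.2S: 0.2·6.004 = 1.201 in (exactly 580/483)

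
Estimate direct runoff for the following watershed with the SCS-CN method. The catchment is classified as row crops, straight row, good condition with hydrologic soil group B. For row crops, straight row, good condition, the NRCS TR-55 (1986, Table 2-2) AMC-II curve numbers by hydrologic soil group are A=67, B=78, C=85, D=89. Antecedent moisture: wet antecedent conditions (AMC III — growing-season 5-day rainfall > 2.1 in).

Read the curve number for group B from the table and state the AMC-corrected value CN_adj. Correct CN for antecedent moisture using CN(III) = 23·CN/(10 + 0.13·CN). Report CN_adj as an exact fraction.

CN_adj = 89700/1007 ≈ 89.076

NRCS table: row crops, straight row, good condition, soil group B → CN(II) = 78
Wet (AMC III): CN(III) = 23·78/(10 + 0.13·78) = 1794/(1007/50) = 89700/1007 ≈ 89.076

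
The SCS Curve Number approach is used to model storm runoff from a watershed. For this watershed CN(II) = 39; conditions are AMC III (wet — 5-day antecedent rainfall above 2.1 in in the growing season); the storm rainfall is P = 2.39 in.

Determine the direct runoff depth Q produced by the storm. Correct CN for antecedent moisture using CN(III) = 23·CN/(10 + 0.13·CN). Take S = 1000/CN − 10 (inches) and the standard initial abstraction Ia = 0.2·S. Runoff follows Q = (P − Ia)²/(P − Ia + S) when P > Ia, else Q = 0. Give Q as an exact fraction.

Q = 8534618689/63003755100 in ≈ 0.135 in

Adjust CN=39 to AMC III: 23·39/(10 + 0.13·39) → 897 ÷ (1507/100) = 89700/1507 ≈ 59.522
Retention S: 1000/CN − 10 with CN=59.522 → S = 6100/897 ≈ 6.800 in
Ia = 0.2S: 0.2·6.800 = 1.360 in (exactly 1220/897)
Excess rainfall: 2.390 − 1.360 = 1.030 in; P > Ia so Q > 0
Q: (92383/89700)² ÷ (702383/89700) = 8534618689/63003755100 in (≈ 0.135 in)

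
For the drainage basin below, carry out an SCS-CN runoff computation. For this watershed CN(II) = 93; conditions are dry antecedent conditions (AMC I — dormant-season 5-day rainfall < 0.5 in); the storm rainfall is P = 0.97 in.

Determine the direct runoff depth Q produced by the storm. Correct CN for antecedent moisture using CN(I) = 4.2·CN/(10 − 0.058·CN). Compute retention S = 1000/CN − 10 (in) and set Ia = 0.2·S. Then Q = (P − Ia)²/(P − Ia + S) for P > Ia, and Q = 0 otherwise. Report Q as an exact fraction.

Dry (AMC I): CN(I) = 4.2·93/(10 − 0.058·93) = (1953/5)/(2303/500) = 27900/329 ≈ 84.802
Retention S: 1000/CN − 10 with CN=84.802 → S = 500/279 ≈ 1.792 in
Ia = 0.2·(500/279) = 100/279 in ≈ 0.358 in
Excess rainfall: 0.970 − 0.358 = 0.612 in; P > Ia so Q > 0
Q: (17063/27900)² ÷ (67063/27900) = 291145969/1871057700 in (≈ 0.156 in)

Q = 291145969/1871057700 in ≈ 0.156 in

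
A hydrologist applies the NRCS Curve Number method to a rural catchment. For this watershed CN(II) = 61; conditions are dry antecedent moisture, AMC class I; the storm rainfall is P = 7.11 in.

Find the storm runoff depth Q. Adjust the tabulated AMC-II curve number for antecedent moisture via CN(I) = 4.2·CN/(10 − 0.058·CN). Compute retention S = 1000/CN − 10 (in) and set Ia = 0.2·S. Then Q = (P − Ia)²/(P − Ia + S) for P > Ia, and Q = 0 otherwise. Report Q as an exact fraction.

Q = 30135918409/35167591900 in ≈ 0.857 in

CN(I) from CN(II)=61: (4.2·61)/(10 − 0.058·61) = 42700/1077 ≈ 39.647
Retention S: 1000/CN − 10 with CN=39.647 → S = 6500/427 ≈ 15.222 in
Initial abstraction Ia = S/5 = (6500/427)/5 = 1300/427 ≈ 3.044 in
Since P=7.110 > Ia=3.044: effective rainfall P−Ia = 173597/42700 in
Q: (173597/42700)² ÷ (823597/42700) = 30135918409/35167591900 in (≈ 0.857 in)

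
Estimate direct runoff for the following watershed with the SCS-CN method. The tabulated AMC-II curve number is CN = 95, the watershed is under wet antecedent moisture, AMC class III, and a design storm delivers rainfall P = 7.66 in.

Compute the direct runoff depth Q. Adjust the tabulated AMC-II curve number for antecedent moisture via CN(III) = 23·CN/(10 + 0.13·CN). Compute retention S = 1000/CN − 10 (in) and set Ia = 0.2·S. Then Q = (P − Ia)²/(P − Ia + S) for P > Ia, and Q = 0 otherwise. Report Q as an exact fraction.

Adjust CN=95 to AMC III: 23·95/(10 + 0.13·95) → 2185 ÷ (447/20) = 43700/447 ≈ 97.763
Max retention: S = 1000/(43700/447) − 10 = 100/437 in (≈ 0.229 in)
Ia = 0.2·(100/437) = 20/437 in ≈ 0.046 in
Since P=7.660 > Ia=0.046: effective rainfall P−Ia = 166371/21850 in
Q = (166371/21850)²/((166371/21850) + 100/437) = (27679309641/477422500)/(171371/21850) = 27679309641/3744456350 in ≈ 7.392 in

Q = 27679309641/3744456350 in ≈ 7.392 in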